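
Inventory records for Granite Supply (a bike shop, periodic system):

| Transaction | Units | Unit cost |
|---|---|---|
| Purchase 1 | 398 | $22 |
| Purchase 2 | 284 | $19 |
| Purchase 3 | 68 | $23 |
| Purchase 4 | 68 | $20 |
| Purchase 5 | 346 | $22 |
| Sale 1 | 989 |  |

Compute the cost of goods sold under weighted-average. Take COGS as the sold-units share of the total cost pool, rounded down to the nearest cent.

COGS = $20,976.31

Sale 1, sell 989: 989/1164 × $24,688.00 → $20,976.31
Ending inventory (cost pool remaining) = $3,711.69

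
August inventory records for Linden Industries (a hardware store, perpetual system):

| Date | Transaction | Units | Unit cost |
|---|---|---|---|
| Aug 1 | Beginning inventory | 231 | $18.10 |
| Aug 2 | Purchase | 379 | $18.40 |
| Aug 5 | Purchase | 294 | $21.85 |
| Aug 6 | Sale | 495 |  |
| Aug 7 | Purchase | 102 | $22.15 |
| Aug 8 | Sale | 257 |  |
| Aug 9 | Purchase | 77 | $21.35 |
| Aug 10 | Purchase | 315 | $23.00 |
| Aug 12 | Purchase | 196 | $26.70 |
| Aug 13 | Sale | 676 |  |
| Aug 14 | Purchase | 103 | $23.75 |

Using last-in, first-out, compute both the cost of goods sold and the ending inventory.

COGS = $30,955.45; ending inventory = $5,450.85

Aug 6, 495 sold [LIFO — newest first]: 294 @ $21.85 + 201 @ $18.40 = $10,122.30
Aug 8, 257 sold [LIFO — newest first]: 102 @ $22.15 + 155 @ $18.40 = $5,111.30
Aug 13, 676 sold [LIFO — newest first]: 196 @ $26.70 + 315 @ $23.00 + 77 @ $21.35 + 23 @ $18.40 + 65 @ $18.10 = $15,721.85
Total COGS = $10,122.30 + $5,111.30 + $15,721.85 = $30,955.45
Ending inventory: 166 @ $18.10 + 103 @ $23.75 = $5,450.85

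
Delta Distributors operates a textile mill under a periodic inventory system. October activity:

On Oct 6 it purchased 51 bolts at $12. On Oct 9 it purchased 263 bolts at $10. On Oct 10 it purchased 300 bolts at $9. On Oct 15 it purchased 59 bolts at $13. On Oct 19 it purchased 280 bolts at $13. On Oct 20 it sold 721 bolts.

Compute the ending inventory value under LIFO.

Oct 20, 721 sold [LIFO — newest first]: 280 @ $13 + 59 @ $13 + 300 @ $9 + 82 @ $10 = $7,927
Ending inventory: 51 @ $12 + 181 @ $10 = $2,422
Check: goods available $10,349 = COGS $7,927 + ending $2,422

Ending inventory = $2,422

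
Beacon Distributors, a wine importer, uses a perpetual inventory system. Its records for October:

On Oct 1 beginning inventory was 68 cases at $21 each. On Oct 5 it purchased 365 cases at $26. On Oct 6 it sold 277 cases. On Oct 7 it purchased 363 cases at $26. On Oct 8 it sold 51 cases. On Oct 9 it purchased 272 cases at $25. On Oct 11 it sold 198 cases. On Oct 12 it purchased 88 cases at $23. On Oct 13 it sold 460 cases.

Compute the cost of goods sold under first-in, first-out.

COGS = $25,106

Oct 6, 277 sold [FIFO — oldest first]: 68 @ $21 + 209 @ $26 = $6,862
Oct 8, 51 sold [FIFO — oldest first]: 51 @ $26 = $1,326
Oct 11, 198 sold [FIFO — oldest first]: 105 @ $26 + 93 @ $26 = $5,148
Oct 13, 460 sold [FIFO — oldest first]: 270 @ $26 + 190 @ $25 = $11,770
Total COGS = $6,862 + $1,326 + $5,148 + $11,770 = $25,106
Ending inventory: 82 @ $25 + 88 @ $23 = $4,074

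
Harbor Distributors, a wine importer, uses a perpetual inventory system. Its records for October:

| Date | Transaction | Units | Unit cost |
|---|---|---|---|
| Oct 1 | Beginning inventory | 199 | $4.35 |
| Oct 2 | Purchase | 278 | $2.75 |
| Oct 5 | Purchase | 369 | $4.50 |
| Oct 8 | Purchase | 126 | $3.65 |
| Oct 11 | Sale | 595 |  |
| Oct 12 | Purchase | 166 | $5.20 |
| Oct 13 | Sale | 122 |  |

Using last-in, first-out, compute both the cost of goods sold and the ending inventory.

COGS = $3,029.80; ending inventory = $1,583.95

Oct 11, 595 sold [LIFO — newest first]: 126 @ $3.65 + 369 @ $4.50 + 100 @ $2.75 = $2,395.40
Oct 13, 122 sold [LIFO — newest first]: 122 @ $5.20 = $634.40
Total COGS = $2,395.40 + $634.40 = $3,029.80
Ending inventory: 199 @ $4.35 + 178 @ $2.75 + 44 @ $5.20 = $1,583.95
Check: goods available $4,613.75 = COGS $3,029.80 + ending $1,583.95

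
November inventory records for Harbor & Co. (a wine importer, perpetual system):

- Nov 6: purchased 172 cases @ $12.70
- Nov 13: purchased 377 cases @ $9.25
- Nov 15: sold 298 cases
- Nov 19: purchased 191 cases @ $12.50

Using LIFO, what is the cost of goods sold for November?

Nov 15, 298 sold [LIFO — newest first]: 298 @ $9.25 = $2,756.50
Ending inventory: 172 @ $12.70 + 79 @ $9.25 + 191 @ $12.50 = $5,302.65

COGS = $2,756.50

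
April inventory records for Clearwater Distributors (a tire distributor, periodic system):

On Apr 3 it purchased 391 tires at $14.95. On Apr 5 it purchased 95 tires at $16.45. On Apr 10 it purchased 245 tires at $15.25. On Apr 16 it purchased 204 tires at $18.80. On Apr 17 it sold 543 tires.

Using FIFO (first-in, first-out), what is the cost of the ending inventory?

Apr 17, 543 sold [FIFO — oldest first]: 391 @ $14.95 + 95 @ $16.45 + 57 @ $15.25 = $8,277.45
Ending inventory: 188 @ $15.25 + 204 @ $18.80 = $6,702.20

Ending inventory = $6,702.20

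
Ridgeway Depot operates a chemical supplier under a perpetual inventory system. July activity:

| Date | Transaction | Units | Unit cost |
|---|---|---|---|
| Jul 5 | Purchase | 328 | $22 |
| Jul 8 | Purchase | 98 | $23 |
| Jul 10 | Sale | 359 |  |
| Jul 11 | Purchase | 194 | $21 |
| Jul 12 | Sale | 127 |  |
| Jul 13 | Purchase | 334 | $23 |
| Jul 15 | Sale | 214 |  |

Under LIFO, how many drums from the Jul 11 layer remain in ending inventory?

Jul 10, 359 sold [LIFO — newest first]: 98 @ $23 + 261 @ $22 = $7,996
Jul 12, 127 sold [LIFO — newest first]: 127 @ $21 = $2,667
Jul 15, 214 sold [LIFO — newest first]: 214 @ $23 = $4,922
Total COGS = $7,996 + $2,667 + $4,922 = $15,585
Ending inventory: 67 @ $22 + 67 @ $21 + 120 @ $23 = $5,641
Check: goods available $21,226 = COGS $15,585 + ending $5,641

67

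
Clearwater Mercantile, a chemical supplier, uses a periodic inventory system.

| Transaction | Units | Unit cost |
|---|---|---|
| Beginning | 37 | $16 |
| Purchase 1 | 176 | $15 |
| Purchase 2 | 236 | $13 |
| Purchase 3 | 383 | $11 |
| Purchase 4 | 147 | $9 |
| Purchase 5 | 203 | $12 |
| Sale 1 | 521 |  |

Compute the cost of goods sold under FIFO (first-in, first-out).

COGS = $7,092

Sale 1 (521) [FIFO — oldest first]: 37 @ $16 + 176 @ $15 + 236 @ $13 + 72 @ $11 = $7,092
Ending inventory: 311 @ $11 + 147 @ $9 + 203 @ $12 = $7,180
Check: goods available $14,272 = COGS $7,092 + ending $7,180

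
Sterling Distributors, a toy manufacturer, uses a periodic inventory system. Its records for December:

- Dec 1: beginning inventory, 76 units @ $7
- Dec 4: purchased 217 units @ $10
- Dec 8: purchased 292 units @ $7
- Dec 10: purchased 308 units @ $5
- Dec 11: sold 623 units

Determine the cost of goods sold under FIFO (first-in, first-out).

Dec 11, 623 sold [FIFO — oldest first]: 76 @ $7 + 217 @ $10 + 292 @ $7 + 38 @ $5 = $4,936
Ending inventory: 270 @ $5 = $1,350

COGS = $4,936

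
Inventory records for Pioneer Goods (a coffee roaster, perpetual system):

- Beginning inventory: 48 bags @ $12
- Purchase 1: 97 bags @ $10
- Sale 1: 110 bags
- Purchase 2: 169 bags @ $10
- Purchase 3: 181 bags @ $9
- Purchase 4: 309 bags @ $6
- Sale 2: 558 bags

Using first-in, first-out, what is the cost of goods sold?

COGS = $5,903

Sale 1 (110) [FIFO — oldest first]: 48 @ $12 + 62 @ $10 = $1,196
Sale 2 (558) [FIFO — oldest first]: 35 @ $10 + 169 @ $10 + 181 @ $9 + 173 @ $6 = $4,707
Total COGS = $1,196 + $4,707 = $5,903
Ending inventory: 136 @ $6 = $816
Check: goods available $6,719 = COGS $5,903 + ending $816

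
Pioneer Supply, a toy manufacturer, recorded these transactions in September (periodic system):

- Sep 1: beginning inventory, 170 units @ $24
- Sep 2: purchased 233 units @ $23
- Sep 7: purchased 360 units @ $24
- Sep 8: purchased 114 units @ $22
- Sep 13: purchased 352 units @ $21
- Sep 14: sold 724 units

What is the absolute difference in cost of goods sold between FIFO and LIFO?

$1,051

FIFO COGS: 170 @ $24 + 233 @ $23 + 321 @ $24 = $17,143
LIFO COGS: 352 @ $21 + 114 @ $22 + 258 @ $24 = $16,092
Difference = |$17,143 − $16,092| = $1,051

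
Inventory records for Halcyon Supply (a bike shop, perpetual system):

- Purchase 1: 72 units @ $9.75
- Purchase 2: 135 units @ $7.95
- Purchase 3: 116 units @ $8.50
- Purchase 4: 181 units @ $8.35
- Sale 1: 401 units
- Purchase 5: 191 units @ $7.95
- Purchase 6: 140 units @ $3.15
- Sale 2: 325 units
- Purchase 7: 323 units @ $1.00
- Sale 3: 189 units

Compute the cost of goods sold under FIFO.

COGS = $6,312.05

Sale 1 (401) [FIFO — oldest first]: 72 @ $9.75 + 135 @ $7.95 + 116 @ $8.50 + 78 @ $8.35 = $3,412.55
Sale 2 (325) [FIFO — oldest first]: 103 @ $8.35 + 191 @ $7.95 + 31 @ $3.15 = $2,476.15
Sale 3 (189) [FIFO — oldest first]: 109 @ $3.15 + 80 @ $1.00 = $423.35
Total COGS = $3,412.55 + $2,476.15 + $423.35 = $6,312.05
Ending inventory: 243 @ $1.00 = $243.00
Check: goods available $6,555.05 = COGS $6,312.05 + ending $243.00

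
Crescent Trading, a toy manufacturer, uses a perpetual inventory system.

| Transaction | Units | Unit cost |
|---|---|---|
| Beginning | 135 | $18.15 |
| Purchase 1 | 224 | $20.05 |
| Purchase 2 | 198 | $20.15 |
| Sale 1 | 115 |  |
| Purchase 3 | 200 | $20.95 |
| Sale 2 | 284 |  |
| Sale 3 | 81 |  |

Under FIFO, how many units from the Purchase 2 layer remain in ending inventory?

77

Sale 1 (115) [FIFO — oldest first]: 115 @ $18.15 = $2,087.25
Sale 2 (284) [FIFO — oldest first]: 20 @ $18.15 + 224 @ $20.05 + 40 @ $20.15 = $5,660.20
Sale 3 (81) [FIFO — oldest first]: 81 @ $20.15 = $1,632.15
Total COGS = $2,087.25 + $5,660.20 + $1,632.15 = $9,379.60
Ending inventory: 77 @ $20.15 + 200 @ $20.95 = $5,741.55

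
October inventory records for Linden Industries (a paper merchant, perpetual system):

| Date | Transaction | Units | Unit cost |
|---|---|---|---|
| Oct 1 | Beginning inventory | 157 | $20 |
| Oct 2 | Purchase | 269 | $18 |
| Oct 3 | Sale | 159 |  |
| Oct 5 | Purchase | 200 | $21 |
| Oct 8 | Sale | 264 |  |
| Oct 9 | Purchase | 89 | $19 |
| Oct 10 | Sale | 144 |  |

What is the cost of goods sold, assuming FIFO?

Oct 3, 159 sold [FIFO — oldest first]: 157 @ $20 + 2 @ $18 = $3,176
Oct 8, 264 sold [FIFO — oldest first]: 264 @ $18 = $4,752
Oct 10, 144 sold [FIFO — oldest first]: 3 @ $18 + 141 @ $21 = $3,015
Total COGS = $3,176 + $4,752 + $3,015 = $10,943
Ending inventory: 59 @ $21 + 89 @ $19 = $2,930

COGS = $10,943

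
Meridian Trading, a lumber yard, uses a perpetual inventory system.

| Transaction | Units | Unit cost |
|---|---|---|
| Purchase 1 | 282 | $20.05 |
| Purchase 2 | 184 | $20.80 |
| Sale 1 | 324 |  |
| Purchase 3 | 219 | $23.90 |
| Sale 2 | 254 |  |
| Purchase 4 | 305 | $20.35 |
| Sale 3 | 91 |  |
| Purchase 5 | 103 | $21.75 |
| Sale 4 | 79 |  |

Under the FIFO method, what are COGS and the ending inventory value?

COGS = $15,997.45; ending inventory = $7,164.95

Sale 1 (324) [FIFO — oldest first]: 282 @ $20.05 + 42 @ $20.80 = $6,527.70
Sale 2 (254) [FIFO — oldest first]: 142 @ $20.80 + 112 @ $23.90 = $5,630.40
Sale 3 (91) [FIFO — oldest first]: 91 @ $23.90 = $2,174.90
Sale 4 (79) [FIFO — oldest first]: 16 @ $23.90 + 63 @ $20.35 = $1,664.45
Total COGS = $6,527.70 + $5,630.40 + $2,174.90 + $1,664.45 = $15,997.45
Ending inventory: 242 @ $20.35 + 103 @ $21.75 = $7,164.95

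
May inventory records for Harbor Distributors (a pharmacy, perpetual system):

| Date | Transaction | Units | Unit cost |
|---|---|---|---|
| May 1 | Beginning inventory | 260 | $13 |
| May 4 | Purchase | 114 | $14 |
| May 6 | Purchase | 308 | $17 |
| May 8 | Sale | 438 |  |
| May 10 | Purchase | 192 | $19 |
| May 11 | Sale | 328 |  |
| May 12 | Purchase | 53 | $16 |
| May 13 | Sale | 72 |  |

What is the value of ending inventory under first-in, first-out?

May 8, 438 sold [FIFO — oldest first]: 260 @ $13 + 114 @ $14 + 64 @ $17 = $6,064
May 11, 328 sold [FIFO — oldest first]: 244 @ $17 + 84 @ $19 = $5,744
May 13, 72 sold [FIFO — oldest first]: 72 @ $19 = $1,368
Total COGS = $6,064 + $5,744 + $1,368 = $13,176
Ending inventory: 36 @ $19 + 53 @ $16 = $1,532

Ending inventory = $1,532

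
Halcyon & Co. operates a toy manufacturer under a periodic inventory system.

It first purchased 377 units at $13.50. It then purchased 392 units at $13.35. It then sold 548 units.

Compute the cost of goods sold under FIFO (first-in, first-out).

COGS = $7,372.35

Sale 1 (548) [FIFO — oldest first]: 377 @ $13.50 + 171 @ $13.35 = $7,372.35
Ending inventory: 221 @ $13.35 = $2,950.35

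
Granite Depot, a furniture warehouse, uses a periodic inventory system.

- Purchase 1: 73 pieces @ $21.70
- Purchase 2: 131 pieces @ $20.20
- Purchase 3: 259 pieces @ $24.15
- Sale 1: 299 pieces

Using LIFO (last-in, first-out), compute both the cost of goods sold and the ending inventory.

COGS = $7,062.85; ending inventory = $3,422.30

Sale 1 (299) [LIFO — newest first]: 259 @ $24.15 + 40 @ $20.20 = $7,062.85
Ending inventory: 73 @ $21.70 + 91 @ $20.20 = $3,422.30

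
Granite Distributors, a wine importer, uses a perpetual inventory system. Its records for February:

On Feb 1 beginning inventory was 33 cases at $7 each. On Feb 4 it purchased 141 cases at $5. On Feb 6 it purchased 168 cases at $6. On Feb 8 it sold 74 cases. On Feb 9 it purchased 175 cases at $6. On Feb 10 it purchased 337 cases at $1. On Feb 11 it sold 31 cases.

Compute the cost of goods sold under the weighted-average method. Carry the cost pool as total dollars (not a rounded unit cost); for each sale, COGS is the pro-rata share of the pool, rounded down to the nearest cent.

COGS = $536.29

After Feb 1: 33 on hand, pool $231.00 (≈ $7.0000 each)
After Feb 4: 174 on hand, pool $936.00 (≈ $5.3793 each)
After Feb 6: 342 on hand, pool $1,944.00 (≈ $5.6842 each)
Feb 8, sell 74: 74/342 × $1,944.00 → $420.63
After Feb 9: 443 on hand, pool $2,573.37 (≈ $5.8090 each)
After Feb 10: 780 on hand, pool $2,910.37 (≈ $3.7312 each)
Feb 11, sell 31: 31/780 × $2,910.37 → $115.66
Total COGS = $420.63 + $115.66 = $536.29
Ending inventory (cost pool remaining) = $2,794.71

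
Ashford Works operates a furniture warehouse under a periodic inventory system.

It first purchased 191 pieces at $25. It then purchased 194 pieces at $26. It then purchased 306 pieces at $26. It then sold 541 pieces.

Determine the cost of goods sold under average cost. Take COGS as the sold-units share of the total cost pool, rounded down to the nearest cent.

COGS = $13,916.46

Sale 1, sell 541: 541/691 × $17,775.00 → $13,916.46
Ending inventory (cost pool remaining) = $3,858.54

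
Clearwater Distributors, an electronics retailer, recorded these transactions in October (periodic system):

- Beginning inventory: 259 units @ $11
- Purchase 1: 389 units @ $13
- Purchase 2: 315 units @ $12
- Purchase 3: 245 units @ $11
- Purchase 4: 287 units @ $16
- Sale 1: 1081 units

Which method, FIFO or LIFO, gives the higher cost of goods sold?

FIFO COGS: 259 @ $11 + 389 @ $13 + 315 @ $12 + 118 @ $11 = $12,984
LIFO COGS: 287 @ $16 + 245 @ $11 + 315 @ $12 + 234 @ $13 = $14,109

LIFO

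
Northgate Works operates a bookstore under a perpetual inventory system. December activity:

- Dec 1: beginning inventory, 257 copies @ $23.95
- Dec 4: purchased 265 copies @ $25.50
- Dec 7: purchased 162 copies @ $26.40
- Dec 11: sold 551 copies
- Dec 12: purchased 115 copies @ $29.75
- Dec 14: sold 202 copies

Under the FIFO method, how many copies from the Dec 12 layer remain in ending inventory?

46

Dec 11, 551 sold [FIFO — oldest first]: 257 @ $23.95 + 265 @ $25.50 + 29 @ $26.40 = $13,678.25
Dec 14, 202 sold [FIFO — oldest first]: 133 @ $26.40 + 69 @ $29.75 = $5,563.95
Total COGS = $13,678.25 + $5,563.95 = $19,242.20
Ending inventory: 46 @ $29.75 = $1,368.50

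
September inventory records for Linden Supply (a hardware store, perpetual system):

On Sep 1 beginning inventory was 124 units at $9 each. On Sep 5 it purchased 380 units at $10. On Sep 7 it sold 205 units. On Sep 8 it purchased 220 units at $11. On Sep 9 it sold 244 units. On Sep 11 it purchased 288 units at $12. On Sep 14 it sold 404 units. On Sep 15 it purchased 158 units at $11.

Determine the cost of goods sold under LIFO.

Sep 7, 205 sold [LIFO — newest first]: 205 @ $10 = $2,050
Sep 9, 244 sold [LIFO — newest first]: 220 @ $11 + 24 @ $10 = $2,660
Sep 14, 404 sold [LIFO — newest first]: 288 @ $12 + 116 @ $10 = $4,616
Total COGS = $2,050 + $2,660 + $4,616 = $9,326
Ending inventory: 124 @ $9 + 35 @ $10 + 158 @ $11 = $3,204

COGS = $9,326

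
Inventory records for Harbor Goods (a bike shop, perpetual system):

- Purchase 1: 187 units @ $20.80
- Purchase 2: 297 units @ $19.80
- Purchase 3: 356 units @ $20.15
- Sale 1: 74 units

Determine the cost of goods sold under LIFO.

Sale 1 (74) [LIFO — newest first]: 74 @ $20.15 = $1,491.10
Ending inventory: 187 @ $20.80 + 297 @ $19.80 + 282 @ $20.15 = $15,452.50

COGS = $1,491.10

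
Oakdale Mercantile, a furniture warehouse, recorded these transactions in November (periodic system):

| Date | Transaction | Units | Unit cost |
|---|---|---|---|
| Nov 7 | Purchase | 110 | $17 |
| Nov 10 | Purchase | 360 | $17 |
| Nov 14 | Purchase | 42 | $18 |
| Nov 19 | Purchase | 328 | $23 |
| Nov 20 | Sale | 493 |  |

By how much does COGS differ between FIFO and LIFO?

FIFO COGS: 110 @ $17 + 360 @ $17 + 23 @ $18 = $8,404
LIFO COGS: 328 @ $23 + 42 @ $18 + 123 @ $17 = $10,391
Difference = |$8,404 − $10,391| = $1,987

$1,987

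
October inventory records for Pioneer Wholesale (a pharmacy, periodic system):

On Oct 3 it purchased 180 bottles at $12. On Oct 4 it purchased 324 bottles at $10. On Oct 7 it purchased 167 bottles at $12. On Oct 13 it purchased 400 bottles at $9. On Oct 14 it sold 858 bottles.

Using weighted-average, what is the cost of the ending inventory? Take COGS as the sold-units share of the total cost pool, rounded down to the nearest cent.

Ending inventory = $2,188.48

Oct 14, sell 858: 858/1071 × $11,004.00 → $8,815.52
Ending inventory (cost pool remaining) = $2,188.48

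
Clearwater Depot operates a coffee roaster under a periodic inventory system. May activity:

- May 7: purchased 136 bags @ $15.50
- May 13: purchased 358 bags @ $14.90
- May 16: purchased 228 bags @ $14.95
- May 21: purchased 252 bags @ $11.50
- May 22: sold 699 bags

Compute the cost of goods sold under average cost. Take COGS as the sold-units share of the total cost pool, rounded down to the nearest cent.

COGS = $9,866.95

May 22, sell 699: 699/974 × $13,748.80 → $9,866.95
Ending inventory (cost pool remaining) = $3,881.85
Check: goods available $13,748.80 = COGS $9,866.95 + ending $3,881.85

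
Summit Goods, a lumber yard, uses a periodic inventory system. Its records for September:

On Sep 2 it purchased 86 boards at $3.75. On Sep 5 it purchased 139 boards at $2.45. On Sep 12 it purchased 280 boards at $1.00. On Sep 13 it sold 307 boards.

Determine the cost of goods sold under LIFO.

Sep 13, 307 sold [LIFO — newest first]: 280 @ $1.00 + 27 @ $2.45 = $346.15
Ending inventory: 86 @ $3.75 + 112 @ $2.45 = $596.90

COGS = $346.15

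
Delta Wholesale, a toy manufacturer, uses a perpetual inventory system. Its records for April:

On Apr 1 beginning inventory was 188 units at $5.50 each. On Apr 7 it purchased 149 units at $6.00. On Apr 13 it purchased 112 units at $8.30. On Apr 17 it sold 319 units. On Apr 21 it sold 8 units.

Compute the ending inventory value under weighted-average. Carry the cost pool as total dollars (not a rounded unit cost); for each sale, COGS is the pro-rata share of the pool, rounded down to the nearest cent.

Ending inventory = $776.46

After Apr 1: 188 on hand, pool $1,034.00 (≈ $5.5000 each)
After Apr 7: 337 on hand, pool $1,928.00 (≈ $5.7211 each)
After Apr 13: 449 on hand, pool $2,857.60 (≈ $6.3644 each)
Apr 17, sell 319: 319/449 × $2,857.60 → $2,030.23
Apr 21, sell 8: 8/130 × $827.37 → $50.91
Total COGS = $2,030.23 + $50.91 = $2,081.14
Ending inventory (cost pool remaining) = $776.46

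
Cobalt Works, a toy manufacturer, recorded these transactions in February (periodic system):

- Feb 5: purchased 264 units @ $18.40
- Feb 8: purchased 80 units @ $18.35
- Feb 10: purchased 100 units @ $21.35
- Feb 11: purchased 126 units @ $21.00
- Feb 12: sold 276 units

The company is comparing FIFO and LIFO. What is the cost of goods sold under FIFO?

FIFO COGS: 264 @ $18.40 + 12 @ $18.35 = $5,077.80
LIFO COGS: 126 @ $21.00 + 100 @ $21.35 + 50 @ $18.35 = $5,698.50

COGS = $5,077.80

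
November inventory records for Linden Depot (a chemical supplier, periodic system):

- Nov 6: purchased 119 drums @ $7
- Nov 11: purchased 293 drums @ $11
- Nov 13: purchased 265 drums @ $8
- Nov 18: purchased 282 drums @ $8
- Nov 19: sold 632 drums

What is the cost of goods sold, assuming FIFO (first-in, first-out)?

Nov 19, 632 sold [FIFO — oldest first]: 119 @ $7 + 293 @ $11 + 220 @ $8 = $5,816
Ending inventory: 45 @ $8 + 282 @ $8 = $2,616

COGS = $5,816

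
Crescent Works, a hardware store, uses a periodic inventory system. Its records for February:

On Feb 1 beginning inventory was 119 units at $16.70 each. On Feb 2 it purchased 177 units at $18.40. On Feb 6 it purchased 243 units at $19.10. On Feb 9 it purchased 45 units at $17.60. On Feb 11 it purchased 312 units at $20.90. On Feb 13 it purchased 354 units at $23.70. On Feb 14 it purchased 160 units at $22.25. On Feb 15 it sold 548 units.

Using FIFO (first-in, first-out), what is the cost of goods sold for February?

COGS = $10,043.80

Feb 15, 548 sold [FIFO — oldest first]: 119 @ $16.70 + 177 @ $18.40 + 243 @ $19.10 + 9 @ $17.60 = $10,043.80
Ending inventory: 36 @ $17.60 + 312 @ $20.90 + 354 @ $23.70 + 160 @ $22.25 = $19,104.20
Check: goods available $29,148.00 = COGS $10,043.80 + ending $19,104.20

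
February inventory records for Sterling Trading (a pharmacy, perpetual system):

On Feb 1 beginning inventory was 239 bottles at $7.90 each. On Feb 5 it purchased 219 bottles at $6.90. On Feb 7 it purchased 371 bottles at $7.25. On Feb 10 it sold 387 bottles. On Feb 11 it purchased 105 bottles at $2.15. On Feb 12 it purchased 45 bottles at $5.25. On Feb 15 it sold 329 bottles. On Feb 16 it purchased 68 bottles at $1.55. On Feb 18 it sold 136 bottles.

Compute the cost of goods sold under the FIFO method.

Feb 10, 387 sold [FIFO — oldest first]: 239 @ $7.90 + 148 @ $6.90 = $2,909.30
Feb 15, 329 sold [FIFO — oldest first]: 71 @ $6.90 + 258 @ $7.25 = $2,360.40
Feb 18, 136 sold [FIFO — oldest first]: 113 @ $7.25 + 23 @ $2.15 = $868.70
Total COGS = $2,909.30 + $2,360.40 + $868.70 = $6,138.40
Ending inventory: 82 @ $2.15 + 45 @ $5.25 + 68 @ $1.55 = $517.95
Check: goods available $6,656.35 = COGS $6,138.40 + ending $517.95

COGS = $6,138.40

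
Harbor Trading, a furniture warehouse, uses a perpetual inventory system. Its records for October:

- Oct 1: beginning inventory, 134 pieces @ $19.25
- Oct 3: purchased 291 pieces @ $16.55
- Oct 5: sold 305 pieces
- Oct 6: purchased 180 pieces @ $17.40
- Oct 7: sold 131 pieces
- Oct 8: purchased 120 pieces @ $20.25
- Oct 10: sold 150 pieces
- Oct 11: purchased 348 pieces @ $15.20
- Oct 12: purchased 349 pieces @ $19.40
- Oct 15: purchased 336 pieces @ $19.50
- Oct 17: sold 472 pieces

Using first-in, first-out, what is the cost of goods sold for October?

COGS = $18,019.15

Oct 5, 305 sold [FIFO — oldest first]: 134 @ $19.25 + 171 @ $16.55 = $5,409.55
Oct 7, 131 sold [FIFO — oldest first]: 120 @ $16.55 + 11 @ $17.40 = $2,177.40
Oct 10, 150 sold [FIFO — oldest first]: 150 @ $17.40 = $2,610.00
Oct 17, 472 sold [FIFO — oldest first]: 19 @ $17.40 + 120 @ $20.25 + 333 @ $15.20 = $7,822.20
Total COGS = $5,409.55 + $2,177.40 + $2,610.00 + $7,822.20 = $18,019.15
Ending inventory: 15 @ $15.20 + 349 @ $19.40 + 336 @ $19.50 = $13,550.60
Check: goods available $31,569.75 = COGS $18,019.15 + ending $13,550.60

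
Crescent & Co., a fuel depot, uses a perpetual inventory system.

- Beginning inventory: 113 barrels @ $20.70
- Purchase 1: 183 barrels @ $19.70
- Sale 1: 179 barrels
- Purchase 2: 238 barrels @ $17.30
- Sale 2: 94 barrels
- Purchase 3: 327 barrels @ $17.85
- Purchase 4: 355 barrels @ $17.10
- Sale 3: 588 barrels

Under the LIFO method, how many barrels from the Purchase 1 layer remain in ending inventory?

Sale 1 (179) [LIFO — newest first]: 179 @ $19.70 = $3,526.30
Sale 2 (94) [LIFO — newest first]: 94 @ $17.30 = $1,626.20
Sale 3 (588) [LIFO — newest first]: 355 @ $17.10 + 233 @ $17.85 = $10,229.55
Total COGS = $3,526.30 + $1,626.20 + $10,229.55 = $15,382.05
Ending inventory: 113 @ $20.70 + 4 @ $19.70 + 144 @ $17.30 + 94 @ $17.85 = $6,587.00

4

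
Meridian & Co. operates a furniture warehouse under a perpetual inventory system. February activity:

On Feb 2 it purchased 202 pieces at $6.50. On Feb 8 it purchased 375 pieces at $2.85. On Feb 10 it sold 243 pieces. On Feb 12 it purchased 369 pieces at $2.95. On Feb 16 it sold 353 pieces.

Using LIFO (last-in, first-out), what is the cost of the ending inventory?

Feb 10, 243 sold [LIFO — newest first]: 243 @ $2.85 = $692.55
Feb 16, 353 sold [LIFO — newest first]: 353 @ $2.95 = $1,041.35
Total COGS = $692.55 + $1,041.35 = $1,733.90
Ending inventory: 202 @ $6.50 + 132 @ $2.85 + 16 @ $2.95 = $1,736.40

Ending inventory = $1,736.40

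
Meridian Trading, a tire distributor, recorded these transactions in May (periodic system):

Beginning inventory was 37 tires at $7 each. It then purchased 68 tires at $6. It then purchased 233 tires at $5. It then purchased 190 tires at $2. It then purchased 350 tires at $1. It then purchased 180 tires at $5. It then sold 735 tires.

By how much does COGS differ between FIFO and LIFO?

FIFO COGS: 37 @ $7 + 68 @ $6 + 233 @ $5 + 190 @ $2 + 207 @ $1 = $2,419
LIFO COGS: 180 @ $5 + 350 @ $1 + 190 @ $2 + 15 @ $5 = $1,705
Difference = |$2,419 − $1,705| = $714

$714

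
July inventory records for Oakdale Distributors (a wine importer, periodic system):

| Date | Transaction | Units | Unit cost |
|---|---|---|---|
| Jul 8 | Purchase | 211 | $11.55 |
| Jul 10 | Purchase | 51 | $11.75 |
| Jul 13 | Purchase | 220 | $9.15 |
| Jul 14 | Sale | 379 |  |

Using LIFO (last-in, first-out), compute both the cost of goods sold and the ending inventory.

COGS = $3,859.65; ending inventory = $1,189.65

Jul 14, 379 sold [LIFO — newest first]: 220 @ $9.15 + 51 @ $11.75 + 108 @ $11.55 = $3,859.65
Ending inventory: 103 @ $11.55 = $1,189.65
Check: goods available $5,049.30 = COGS $3,859.65 + ending $1,189.65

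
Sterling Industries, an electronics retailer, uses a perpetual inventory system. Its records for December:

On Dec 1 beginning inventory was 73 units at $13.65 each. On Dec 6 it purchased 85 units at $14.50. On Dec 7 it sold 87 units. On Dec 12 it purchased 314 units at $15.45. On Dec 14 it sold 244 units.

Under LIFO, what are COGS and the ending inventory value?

COGS = $5,029.60; ending inventory = $2,050.65

Dec 7, 87 sold [LIFO — newest first]: 85 @ $14.50 + 2 @ $13.65 = $1,259.80
Dec 14, 244 sold [LIFO — newest first]: 244 @ $15.45 = $3,769.80
Total COGS = $1,259.80 + $3,769.80 = $5,029.60
Ending inventory: 71 @ $13.65 + 70 @ $15.45 = $2,050.65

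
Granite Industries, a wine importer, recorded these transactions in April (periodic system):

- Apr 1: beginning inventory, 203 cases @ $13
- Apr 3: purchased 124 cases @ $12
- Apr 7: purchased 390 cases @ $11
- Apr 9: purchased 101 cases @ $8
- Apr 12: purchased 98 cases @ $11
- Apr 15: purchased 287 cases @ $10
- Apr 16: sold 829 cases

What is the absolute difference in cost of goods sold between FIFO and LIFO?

$817

FIFO COGS: 203 @ $13 + 124 @ $12 + 390 @ $11 + 101 @ $8 + 11 @ $11 = $9,346
LIFO COGS: 287 @ $10 + 98 @ $11 + 101 @ $8 + 343 @ $11 = $8,529
Difference = |$9,346 − $8,529| = $817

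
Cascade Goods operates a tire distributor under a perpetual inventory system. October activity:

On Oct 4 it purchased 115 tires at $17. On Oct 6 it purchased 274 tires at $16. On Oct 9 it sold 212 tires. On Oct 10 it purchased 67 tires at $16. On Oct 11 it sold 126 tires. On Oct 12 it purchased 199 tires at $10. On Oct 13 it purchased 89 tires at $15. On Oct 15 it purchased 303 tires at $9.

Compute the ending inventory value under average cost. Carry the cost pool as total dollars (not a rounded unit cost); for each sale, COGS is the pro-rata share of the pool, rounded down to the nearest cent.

Ending inventory = $7,965.31

After Oct 4: 115 on hand, pool $1,955.00 (≈ $17.0000 each)
After Oct 6: 389 on hand, pool $6,339.00 (≈ $16.2956 each)
Oct 9, sell 212: 212/389 × $6,339.00 → $3,454.67
After Oct 10: 244 on hand, pool $3,956.33 (≈ $16.2145 each)
Oct 11, sell 126: 126/244 × $3,956.33 → $2,043.02
After Oct 12: 317 on hand, pool $3,903.31 (≈ $12.3133 each)
After Oct 13: 406 on hand, pool $5,238.31 (≈ $12.9022 each)
After Oct 15: 709 on hand, pool $7,965.31 (≈ $11.2346 each)
Total COGS = $3,454.67 + $2,043.02 = $5,497.69
Ending inventory (cost pool remaining) = $7,965.31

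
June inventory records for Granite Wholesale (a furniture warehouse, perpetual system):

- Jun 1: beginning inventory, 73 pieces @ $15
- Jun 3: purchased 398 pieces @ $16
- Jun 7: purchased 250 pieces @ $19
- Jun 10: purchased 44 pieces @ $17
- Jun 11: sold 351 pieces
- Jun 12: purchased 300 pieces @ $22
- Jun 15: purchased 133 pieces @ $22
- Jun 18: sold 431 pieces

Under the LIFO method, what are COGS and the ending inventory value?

Jun 11, 351 sold [LIFO — newest first]: 44 @ $17 + 250 @ $19 + 57 @ $16 = $6,410
Jun 18, 431 sold [LIFO — newest first]: 133 @ $22 + 298 @ $22 = $9,482
Total COGS = $6,410 + $9,482 = $15,892
Ending inventory: 73 @ $15 + 341 @ $16 + 2 @ $22 = $6,595

COGS = $15,892; ending inventory = $6,595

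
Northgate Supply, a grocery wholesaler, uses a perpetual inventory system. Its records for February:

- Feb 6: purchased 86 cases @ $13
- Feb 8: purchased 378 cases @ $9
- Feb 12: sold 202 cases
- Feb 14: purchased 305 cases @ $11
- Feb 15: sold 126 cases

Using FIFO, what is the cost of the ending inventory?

Ending inventory = $4,579

Feb 12, 202 sold [FIFO — oldest first]: 86 @ $13 + 116 @ $9 = $2,162
Feb 15, 126 sold [FIFO — oldest first]: 126 @ $9 = $1,134
Total COGS = $2,162 + $1,134 = $3,296
Ending inventory: 136 @ $9 + 305 @ $11 = $4,579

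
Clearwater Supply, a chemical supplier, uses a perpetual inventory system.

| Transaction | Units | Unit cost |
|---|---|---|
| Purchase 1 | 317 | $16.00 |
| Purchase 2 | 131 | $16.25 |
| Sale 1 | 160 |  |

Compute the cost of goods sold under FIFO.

COGS = $2,560.00

Sale 1 (160) [FIFO — oldest first]: 160 @ $16.00 = $2,560.00
Ending inventory: 157 @ $16.00 + 131 @ $16.25 = $4,640.75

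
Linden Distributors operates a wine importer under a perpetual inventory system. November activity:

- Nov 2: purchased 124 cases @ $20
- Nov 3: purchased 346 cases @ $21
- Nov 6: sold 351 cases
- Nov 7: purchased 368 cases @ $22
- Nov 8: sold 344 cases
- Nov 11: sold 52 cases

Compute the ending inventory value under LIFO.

Nov 6, 351 sold [LIFO — newest first]: 346 @ $21 + 5 @ $20 = $7,366
Nov 8, 344 sold [LIFO — newest first]: 344 @ $22 = $7,568
Nov 11, 52 sold [LIFO — newest first]: 24 @ $22 + 28 @ $20 = $1,088
Total COGS = $7,366 + $7,568 + $1,088 = $16,022
Ending inventory: 91 @ $20 = $1,820
Check: goods available $17,842 = COGS $16,022 + ending $1,820

Ending inventory = $1,820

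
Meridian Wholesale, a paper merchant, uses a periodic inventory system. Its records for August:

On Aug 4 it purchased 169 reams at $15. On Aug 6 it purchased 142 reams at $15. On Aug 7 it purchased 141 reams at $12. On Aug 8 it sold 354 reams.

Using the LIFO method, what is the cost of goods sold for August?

COGS = $4,887

Aug 8, 354 sold [LIFO — newest first]: 141 @ $12 + 142 @ $15 + 71 @ $15 = $4,887
Ending inventory: 98 @ $15 = $1,470
Check: goods available $6,357 = COGS $4,887 + ending $1,470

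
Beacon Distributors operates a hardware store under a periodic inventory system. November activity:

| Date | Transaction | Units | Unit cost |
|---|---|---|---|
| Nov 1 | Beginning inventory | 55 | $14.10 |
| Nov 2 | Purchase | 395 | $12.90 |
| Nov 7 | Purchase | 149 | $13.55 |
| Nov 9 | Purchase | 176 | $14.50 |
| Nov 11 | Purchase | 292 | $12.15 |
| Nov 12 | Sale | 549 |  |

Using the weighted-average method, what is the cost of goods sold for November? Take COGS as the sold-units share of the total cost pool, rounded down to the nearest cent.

COGS = $7,198.10

Nov 12, sell 549: 549/1067 × $13,989.75 → $7,198.10
Ending inventory (cost pool remaining) = $6,791.65
Check: goods available $13,989.75 = COGS $7,198.10 + ending $6,791.65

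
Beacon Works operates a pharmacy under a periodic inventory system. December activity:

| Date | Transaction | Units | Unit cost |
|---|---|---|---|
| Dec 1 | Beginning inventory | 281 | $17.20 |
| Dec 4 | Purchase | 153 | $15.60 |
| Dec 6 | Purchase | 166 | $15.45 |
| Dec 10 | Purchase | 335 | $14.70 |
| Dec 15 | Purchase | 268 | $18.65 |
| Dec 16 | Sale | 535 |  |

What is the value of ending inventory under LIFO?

Dec 16, 535 sold [LIFO — newest first]: 268 @ $18.65 + 267 @ $14.70 = $8,923.10
Ending inventory: 281 @ $17.20 + 153 @ $15.60 + 166 @ $15.45 + 68 @ $14.70 = $10,784.30

Ending inventory = $10,784.30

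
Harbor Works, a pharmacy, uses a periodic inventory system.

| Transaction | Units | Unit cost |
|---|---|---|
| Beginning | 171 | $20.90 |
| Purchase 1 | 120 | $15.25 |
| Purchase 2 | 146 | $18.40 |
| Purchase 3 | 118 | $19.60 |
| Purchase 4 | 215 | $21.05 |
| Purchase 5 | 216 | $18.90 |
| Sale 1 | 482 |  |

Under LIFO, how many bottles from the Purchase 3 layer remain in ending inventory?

67

Sale 1 (482) [LIFO — newest first]: 216 @ $18.90 + 215 @ $21.05 + 51 @ $19.60 = $9,607.75
Ending inventory: 171 @ $20.90 + 120 @ $15.25 + 146 @ $18.40 + 67 @ $19.60 = $9,403.50
Check: goods available $19,011.25 = COGS $9,607.75 + ending $9,403.50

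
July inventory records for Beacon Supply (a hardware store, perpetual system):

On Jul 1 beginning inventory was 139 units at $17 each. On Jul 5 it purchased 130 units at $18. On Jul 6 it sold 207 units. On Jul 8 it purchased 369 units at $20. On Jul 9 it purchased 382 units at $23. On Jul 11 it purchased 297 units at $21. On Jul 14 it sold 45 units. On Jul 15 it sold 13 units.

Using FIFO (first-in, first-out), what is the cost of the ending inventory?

Jul 6, 207 sold [FIFO — oldest first]: 139 @ $17 + 68 @ $18 = $3,587
Jul 14, 45 sold [FIFO — oldest first]: 45 @ $18 = $810
Jul 15, 13 sold [FIFO — oldest first]: 13 @ $18 = $234
Total COGS = $3,587 + $810 + $234 = $4,631
Ending inventory: 4 @ $18 + 369 @ $20 + 382 @ $23 + 297 @ $21 = $22,475

Ending inventory = $22,475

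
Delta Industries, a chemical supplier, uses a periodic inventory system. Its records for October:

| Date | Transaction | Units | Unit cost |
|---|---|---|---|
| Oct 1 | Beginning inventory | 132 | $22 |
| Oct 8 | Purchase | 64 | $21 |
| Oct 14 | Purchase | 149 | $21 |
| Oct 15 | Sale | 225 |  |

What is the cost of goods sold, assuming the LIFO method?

COGS = $4,737

Oct 15, 225 sold [LIFO — newest first]: 149 @ $21 + 64 @ $21 + 12 @ $22 = $4,737
Ending inventory: 120 @ $22 = $2,640
Check: goods available $7,377 = COGS $4,737 + ending $2,640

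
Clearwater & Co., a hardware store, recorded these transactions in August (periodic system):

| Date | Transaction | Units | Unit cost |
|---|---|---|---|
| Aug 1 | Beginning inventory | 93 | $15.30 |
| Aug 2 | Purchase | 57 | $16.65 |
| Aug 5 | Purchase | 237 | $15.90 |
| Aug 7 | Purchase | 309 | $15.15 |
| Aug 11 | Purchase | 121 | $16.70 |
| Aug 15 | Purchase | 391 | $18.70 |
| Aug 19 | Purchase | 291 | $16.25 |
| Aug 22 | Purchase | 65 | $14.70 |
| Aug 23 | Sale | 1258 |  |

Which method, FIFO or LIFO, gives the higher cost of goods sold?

FIFO COGS: 93 @ $15.30 + 57 @ $16.65 + 237 @ $15.90 + 309 @ $15.15 + 121 @ $16.70 + 391 @ $18.70 + 50 @ $16.25 = $20,966.50
LIFO COGS: 65 @ $14.70 + 291 @ $16.25 + 391 @ $18.70 + 121 @ $16.70 + 309 @ $15.15 + 81 @ $15.90 = $20,985.90

LIFO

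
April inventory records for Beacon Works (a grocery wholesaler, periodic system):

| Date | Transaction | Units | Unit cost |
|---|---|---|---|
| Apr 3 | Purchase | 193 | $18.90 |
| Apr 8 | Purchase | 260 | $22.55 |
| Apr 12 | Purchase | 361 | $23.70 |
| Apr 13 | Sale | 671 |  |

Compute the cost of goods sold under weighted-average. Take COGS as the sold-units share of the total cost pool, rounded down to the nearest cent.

COGS = $14,892.57

Apr 13, sell 671: 671/814 × $18,066.40 → $14,892.57
Ending inventory (cost pool remaining) = $3,173.83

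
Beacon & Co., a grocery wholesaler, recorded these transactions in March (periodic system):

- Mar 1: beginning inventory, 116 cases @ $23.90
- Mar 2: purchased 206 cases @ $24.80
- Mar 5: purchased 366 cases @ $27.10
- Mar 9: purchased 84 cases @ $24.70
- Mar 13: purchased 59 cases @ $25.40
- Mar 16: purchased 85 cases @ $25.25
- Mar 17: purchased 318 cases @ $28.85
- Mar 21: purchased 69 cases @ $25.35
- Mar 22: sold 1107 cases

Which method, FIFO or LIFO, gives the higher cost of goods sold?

FIFO COGS: 116 @ $23.90 + 206 @ $24.80 + 366 @ $27.10 + 84 @ $24.70 + 59 @ $25.40 + 85 @ $25.25 + 191 @ $28.85 = $29,029.80
LIFO COGS: 69 @ $25.35 + 318 @ $28.85 + 85 @ $25.25 + 59 @ $25.40 + 84 @ $24.70 + 366 @ $27.10 + 126 @ $24.80 = $29,686.50

LIFO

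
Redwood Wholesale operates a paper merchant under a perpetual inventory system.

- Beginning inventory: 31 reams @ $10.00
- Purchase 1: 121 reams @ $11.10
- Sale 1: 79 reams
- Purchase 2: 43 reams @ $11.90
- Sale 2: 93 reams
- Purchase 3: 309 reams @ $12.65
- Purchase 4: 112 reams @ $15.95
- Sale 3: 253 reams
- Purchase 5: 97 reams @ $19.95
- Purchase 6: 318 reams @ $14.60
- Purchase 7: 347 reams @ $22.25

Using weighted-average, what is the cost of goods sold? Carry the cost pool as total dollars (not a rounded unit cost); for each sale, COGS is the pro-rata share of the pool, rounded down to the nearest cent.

COGS = $5,298.70

After Beginning: 31 on hand, pool $310.00 (≈ $10.0000 each)
After Purchase 1: 152 on hand, pool $1,653.10 (≈ $10.8757 each)
Sale 1, sell 79: 79/152 × $1,653.10 → $859.17
After Purchase 2: 116 on hand, pool $1,305.63 (≈ $11.2554 each)
Sale 2, sell 93: 93/116 × $1,305.63 → $1,046.75
After Purchase 3: 332 on hand, pool $4,167.73 (≈ $12.5534 each)
After Purchase 4: 444 on hand, pool $5,954.13 (≈ $13.4102 each)
Sale 3, sell 253: 253/444 × $5,954.13 → $3,392.78
After Purchase 5: 288 on hand, pool $4,496.50 (≈ $15.6128 each)
After Purchase 6: 606 on hand, pool $9,139.30 (≈ $15.0814 each)
After Purchase 7: 953 on hand, pool $16,860.05 (≈ $17.6916 each)
Total COGS = $859.17 + $1,046.75 + $3,392.78 = $5,298.70
Ending inventory (cost pool remaining) = $16,860.05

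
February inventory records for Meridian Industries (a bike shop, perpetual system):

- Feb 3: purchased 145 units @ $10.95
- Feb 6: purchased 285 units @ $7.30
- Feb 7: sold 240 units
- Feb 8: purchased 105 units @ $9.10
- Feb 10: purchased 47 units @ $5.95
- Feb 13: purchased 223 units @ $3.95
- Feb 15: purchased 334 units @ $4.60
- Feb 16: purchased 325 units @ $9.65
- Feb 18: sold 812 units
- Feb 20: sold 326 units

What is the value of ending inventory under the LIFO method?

Feb 7, 240 sold [LIFO — newest first]: 240 @ $7.30 = $1,752.00
Feb 18, 812 sold [LIFO — newest first]: 325 @ $9.65 + 334 @ $4.60 + 153 @ $3.95 = $5,277.00
Feb 20, 326 sold [LIFO — newest first]: 70 @ $3.95 + 47 @ $5.95 + 105 @ $9.10 + 45 @ $7.30 + 59 @ $10.95 = $2,486.20
Total COGS = $1,752.00 + $5,277.00 + $2,486.20 = $9,515.20
Ending inventory: 86 @ $10.95 = $941.70

Ending inventory = $941.70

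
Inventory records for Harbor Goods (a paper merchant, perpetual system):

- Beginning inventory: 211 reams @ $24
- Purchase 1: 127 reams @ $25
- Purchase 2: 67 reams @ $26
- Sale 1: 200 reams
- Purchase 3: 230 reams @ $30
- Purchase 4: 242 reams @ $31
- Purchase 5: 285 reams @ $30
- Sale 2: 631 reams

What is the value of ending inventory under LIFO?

Ending inventory = $8,700

Sale 1 (200) [LIFO — newest first]: 67 @ $26 + 127 @ $25 + 6 @ $24 = $5,061
Sale 2 (631) [LIFO — newest first]: 285 @ $30 + 242 @ $31 + 104 @ $30 = $19,172
Total COGS = $5,061 + $19,172 = $24,233
Ending inventory: 205 @ $24 + 126 @ $30 = $8,700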